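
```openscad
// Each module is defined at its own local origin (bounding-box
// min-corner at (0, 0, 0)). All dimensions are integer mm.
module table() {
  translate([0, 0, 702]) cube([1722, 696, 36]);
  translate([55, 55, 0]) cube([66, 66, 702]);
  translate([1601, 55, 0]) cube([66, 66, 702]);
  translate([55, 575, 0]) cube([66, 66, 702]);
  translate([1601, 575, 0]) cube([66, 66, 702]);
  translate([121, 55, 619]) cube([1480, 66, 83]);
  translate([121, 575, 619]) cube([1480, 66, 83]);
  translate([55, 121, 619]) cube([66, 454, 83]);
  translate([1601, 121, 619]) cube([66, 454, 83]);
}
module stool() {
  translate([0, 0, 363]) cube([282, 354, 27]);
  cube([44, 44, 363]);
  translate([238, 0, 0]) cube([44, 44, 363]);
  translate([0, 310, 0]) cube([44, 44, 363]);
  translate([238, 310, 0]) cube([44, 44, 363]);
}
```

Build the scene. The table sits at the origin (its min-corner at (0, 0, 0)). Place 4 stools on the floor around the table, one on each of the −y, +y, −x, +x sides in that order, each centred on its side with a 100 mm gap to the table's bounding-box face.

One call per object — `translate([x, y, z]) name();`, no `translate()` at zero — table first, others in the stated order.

table();
translate([720, -454, 0]) stool();
translate([720, 796, 0]) stool();
translate([-382, 171, 0]) stool();
translate([1822, 171, 0]) stool();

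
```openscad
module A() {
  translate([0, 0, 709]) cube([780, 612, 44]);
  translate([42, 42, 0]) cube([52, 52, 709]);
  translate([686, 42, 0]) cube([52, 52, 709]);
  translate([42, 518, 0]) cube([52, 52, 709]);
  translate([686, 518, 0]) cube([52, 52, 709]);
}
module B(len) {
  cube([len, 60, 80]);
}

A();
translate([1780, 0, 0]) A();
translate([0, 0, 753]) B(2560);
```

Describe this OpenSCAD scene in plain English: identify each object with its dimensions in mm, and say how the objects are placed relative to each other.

A is a table: top 780 mm (x) × 612 mm (y), 44 mm thick, upper face at z = 753 mm, on four 52×52 mm square legs, each inset 42 mm from the nearest pair of top edges, running from z = 0 to the bottom of the top.

B is a rectangular beam 2560 mm long (x), 60 mm deep (y), 80 mm thick (z).

The beam spans the tops of two tables placed 1000 mm apart, resting at z = 753 mm.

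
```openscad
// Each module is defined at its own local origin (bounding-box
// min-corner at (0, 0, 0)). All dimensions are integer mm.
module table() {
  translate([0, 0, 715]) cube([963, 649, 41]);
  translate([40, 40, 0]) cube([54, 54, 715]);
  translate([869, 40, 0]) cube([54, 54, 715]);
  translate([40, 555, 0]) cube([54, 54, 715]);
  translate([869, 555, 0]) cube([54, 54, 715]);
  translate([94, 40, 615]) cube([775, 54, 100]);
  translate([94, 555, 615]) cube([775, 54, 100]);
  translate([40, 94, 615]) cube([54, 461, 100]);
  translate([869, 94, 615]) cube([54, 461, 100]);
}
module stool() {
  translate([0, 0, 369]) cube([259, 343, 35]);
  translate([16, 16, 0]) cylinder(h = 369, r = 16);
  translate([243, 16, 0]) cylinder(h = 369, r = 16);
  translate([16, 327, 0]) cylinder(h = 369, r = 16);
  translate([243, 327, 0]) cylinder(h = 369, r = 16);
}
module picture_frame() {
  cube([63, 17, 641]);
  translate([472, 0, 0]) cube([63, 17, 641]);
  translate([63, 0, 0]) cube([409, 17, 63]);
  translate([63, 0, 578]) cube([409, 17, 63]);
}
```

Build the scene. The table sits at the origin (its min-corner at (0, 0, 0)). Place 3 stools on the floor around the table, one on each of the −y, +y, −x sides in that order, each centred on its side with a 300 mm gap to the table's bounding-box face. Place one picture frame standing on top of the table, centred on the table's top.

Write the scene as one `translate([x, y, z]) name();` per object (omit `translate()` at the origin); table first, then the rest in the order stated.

table();
translate([352, -643, 0]) stool();
translate([352, 949, 0]) stool();
translate([-559, 153, 0]) stool();
translate([214, 316, 756]) picture_frame();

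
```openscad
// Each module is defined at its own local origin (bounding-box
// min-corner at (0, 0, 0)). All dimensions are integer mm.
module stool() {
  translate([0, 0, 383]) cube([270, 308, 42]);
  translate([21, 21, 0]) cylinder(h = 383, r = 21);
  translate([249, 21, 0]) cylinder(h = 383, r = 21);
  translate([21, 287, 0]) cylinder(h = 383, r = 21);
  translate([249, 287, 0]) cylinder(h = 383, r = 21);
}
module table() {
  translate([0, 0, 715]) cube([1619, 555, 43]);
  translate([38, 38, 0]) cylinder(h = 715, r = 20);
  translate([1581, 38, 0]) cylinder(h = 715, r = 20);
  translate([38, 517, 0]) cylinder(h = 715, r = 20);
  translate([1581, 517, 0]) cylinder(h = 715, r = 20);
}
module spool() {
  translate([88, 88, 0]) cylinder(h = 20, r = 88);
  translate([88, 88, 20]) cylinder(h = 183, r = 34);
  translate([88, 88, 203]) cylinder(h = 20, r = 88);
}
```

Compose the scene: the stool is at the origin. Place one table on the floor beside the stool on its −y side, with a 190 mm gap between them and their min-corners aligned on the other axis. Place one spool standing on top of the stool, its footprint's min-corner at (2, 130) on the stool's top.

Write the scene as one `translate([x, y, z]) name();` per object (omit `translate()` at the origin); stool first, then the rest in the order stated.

stool();
translate([0, -745, 0]) table();
translate([2, 130, 425]) spool();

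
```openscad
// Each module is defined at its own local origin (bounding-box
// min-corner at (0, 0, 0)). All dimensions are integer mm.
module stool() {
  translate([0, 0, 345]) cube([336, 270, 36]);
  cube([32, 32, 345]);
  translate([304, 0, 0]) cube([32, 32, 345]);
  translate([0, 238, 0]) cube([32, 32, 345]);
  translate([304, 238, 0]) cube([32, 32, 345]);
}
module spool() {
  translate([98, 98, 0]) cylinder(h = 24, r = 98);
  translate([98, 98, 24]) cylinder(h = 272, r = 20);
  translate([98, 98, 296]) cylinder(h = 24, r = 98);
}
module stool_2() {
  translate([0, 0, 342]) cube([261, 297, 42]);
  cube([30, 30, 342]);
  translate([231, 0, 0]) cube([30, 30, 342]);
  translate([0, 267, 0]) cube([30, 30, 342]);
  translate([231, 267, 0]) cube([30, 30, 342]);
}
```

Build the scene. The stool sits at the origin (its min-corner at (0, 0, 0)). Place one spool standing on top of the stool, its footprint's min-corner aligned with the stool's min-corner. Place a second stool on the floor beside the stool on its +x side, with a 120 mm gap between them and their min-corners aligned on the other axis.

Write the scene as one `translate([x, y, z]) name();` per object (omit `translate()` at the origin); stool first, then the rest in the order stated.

stool();
translate([0, 0, 381]) spool();
translate([456, 0, 0]) stool_2();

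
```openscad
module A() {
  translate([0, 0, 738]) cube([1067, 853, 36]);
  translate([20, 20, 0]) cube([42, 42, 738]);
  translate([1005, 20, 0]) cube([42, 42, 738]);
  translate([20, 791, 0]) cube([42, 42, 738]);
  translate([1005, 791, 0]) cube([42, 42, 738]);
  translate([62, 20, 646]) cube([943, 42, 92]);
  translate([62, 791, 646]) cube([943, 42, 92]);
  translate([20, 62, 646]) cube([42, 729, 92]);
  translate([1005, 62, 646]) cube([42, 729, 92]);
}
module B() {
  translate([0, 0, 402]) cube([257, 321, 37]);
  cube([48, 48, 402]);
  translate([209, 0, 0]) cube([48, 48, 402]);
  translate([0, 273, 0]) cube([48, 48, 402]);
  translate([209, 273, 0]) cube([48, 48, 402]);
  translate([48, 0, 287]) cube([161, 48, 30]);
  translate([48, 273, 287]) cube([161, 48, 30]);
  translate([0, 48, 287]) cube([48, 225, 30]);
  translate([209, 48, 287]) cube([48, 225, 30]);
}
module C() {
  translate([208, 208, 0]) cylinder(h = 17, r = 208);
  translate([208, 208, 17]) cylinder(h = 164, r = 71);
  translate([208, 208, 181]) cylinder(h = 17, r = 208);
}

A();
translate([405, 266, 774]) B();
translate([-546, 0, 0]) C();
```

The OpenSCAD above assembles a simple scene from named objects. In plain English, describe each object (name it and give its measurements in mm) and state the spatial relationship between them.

A is a table with a 1067×853 mm rectangular top, 36 mm thick, top surface at z = 774 mm, supported by four 42×42 mm square legs, each inset 20 mm from the nearest pair of top edges, running from the floor. Four apron rails, 42 mm thick and 92 mm tall, run between adjacent legs with their top edges flush with the underside of the top and their outer faces flush with the legs' outer faces.

B is a four-legged stool. The seat is a 257×321×37 mm slab whose top surface is at z = 439 mm; four square legs, each 48×48 mm in cross-section, run from the floor (z = 0) to the underside of the seat, each flush with a corner of the seat. Four stretchers, 48 mm wide and 30 mm tall, connect adjacent legs with their undersides at z = 287 mm, each running between the inner faces of the legs it joins and aligned with the legs' outer faces on the other axis.

C is a spool: two coaxial disc flanges of radius 208 mm and thickness 17 mm, joined by a core cylinder of radius 71 mm and height 164 mm. The lower flange rests on z = 0 and the three cylinders share a vertical axis.

The stool is on top of the table, centred. The spool is on the floor beside the table on its −x side.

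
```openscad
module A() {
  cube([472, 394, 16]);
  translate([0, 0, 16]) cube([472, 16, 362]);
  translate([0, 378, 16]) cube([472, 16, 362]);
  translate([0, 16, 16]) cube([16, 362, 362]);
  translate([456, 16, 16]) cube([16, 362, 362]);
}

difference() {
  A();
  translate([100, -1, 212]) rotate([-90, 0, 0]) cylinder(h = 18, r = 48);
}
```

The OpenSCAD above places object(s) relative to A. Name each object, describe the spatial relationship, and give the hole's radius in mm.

The subtracted cylinder has r = 48 mm.

A is an open box. The open box has a circular hole through its front wall. The hole's radius is 48 mm.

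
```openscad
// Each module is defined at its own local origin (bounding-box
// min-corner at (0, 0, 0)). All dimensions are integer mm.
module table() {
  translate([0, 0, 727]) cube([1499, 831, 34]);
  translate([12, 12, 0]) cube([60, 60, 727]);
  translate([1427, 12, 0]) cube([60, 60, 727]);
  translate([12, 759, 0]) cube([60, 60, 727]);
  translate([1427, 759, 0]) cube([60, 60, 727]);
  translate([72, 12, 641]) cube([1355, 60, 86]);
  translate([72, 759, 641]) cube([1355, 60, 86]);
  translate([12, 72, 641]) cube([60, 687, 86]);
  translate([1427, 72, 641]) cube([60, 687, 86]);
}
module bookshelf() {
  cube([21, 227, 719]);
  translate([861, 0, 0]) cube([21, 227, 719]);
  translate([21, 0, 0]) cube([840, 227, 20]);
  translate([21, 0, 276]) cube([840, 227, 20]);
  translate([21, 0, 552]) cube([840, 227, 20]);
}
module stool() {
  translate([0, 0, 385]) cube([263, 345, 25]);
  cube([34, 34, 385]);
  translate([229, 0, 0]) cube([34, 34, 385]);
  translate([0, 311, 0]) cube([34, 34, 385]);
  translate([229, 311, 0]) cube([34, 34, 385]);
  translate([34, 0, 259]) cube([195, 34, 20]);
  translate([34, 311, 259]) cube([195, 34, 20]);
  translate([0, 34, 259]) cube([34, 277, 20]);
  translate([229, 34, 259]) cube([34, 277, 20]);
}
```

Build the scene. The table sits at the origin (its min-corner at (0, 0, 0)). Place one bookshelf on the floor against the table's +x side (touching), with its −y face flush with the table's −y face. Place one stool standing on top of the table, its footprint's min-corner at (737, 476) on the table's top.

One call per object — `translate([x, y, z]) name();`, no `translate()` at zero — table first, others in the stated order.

table();
translate([1499, 0, 0]) bookshelf();
translate([737, 476, 761]) stool();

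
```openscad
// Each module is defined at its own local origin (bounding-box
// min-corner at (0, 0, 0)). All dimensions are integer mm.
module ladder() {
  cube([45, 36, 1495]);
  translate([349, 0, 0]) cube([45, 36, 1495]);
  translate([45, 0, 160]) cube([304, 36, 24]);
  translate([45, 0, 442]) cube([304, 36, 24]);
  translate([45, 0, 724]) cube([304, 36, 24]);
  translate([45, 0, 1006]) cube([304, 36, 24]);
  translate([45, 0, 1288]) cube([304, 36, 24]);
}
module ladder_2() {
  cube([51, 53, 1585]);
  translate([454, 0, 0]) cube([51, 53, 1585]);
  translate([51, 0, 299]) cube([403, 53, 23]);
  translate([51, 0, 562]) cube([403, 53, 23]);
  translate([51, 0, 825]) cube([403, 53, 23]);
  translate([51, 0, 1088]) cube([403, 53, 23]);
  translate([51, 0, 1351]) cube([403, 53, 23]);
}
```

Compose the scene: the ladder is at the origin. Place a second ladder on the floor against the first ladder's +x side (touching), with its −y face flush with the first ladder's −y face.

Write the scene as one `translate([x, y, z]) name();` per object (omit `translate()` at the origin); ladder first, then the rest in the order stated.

ladder();
translate([394, 0, 0]) ladder_2();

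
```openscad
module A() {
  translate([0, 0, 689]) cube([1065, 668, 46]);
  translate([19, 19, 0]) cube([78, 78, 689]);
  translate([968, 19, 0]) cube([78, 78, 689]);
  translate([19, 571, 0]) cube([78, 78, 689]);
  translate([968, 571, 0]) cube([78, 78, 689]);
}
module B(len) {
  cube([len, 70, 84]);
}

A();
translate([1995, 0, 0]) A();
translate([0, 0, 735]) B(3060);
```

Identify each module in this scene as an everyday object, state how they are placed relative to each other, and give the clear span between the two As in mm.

A is a table. B is a beam. A beam spans the tops of two tables. The clear span between the two tables is 930 mm.

Second table starts at x = 1995; first ends at x = 1065; clear span = 1995 − 1065 = 930 mm.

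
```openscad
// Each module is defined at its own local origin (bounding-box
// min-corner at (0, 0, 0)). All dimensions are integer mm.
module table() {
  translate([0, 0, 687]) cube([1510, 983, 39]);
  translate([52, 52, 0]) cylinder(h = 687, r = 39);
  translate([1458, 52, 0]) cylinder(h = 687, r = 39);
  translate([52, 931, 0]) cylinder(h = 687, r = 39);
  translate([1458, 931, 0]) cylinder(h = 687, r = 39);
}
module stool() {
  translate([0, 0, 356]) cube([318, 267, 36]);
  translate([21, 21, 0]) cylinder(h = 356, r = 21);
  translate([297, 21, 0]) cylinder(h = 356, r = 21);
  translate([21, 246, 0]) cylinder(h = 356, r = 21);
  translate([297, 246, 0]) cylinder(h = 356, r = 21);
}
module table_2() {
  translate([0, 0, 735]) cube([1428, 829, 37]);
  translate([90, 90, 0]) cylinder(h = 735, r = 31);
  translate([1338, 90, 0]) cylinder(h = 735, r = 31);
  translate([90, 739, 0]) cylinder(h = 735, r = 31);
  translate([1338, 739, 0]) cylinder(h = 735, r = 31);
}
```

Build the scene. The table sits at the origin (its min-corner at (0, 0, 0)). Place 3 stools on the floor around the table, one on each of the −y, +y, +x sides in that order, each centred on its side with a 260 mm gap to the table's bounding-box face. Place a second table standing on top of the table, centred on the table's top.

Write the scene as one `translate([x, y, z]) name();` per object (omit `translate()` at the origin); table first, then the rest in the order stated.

table();
translate([596, -527, 0]) stool();
translate([596, 1243, 0]) stool();
translate([1770, 358, 0]) stool();
translate([41, 77, 726]) table_2();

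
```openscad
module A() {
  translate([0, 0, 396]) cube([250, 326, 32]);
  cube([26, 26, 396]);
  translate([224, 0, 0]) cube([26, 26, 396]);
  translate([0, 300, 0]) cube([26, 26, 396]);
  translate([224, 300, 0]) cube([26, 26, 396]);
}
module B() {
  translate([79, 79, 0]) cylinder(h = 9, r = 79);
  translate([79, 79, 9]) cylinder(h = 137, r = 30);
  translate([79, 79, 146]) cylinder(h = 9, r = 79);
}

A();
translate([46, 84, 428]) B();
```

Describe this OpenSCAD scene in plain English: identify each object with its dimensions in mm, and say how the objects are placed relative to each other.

A is a four-legged stool. The seat is a 250×326×32 mm slab whose top surface is at z = 428 mm; four square legs, each 26×26 mm in cross-section, run from the floor (z = 0) to the underside of the seat, each flush with a corner of the seat.

B is a spool: two coaxial disc flanges of radius 79 mm and thickness 9 mm, joined by a core cylinder of radius 30 mm and height 137 mm. The lower flange rests on z = 0 and the three cylinders share a vertical axis.

The spool is on top of the stool, centred.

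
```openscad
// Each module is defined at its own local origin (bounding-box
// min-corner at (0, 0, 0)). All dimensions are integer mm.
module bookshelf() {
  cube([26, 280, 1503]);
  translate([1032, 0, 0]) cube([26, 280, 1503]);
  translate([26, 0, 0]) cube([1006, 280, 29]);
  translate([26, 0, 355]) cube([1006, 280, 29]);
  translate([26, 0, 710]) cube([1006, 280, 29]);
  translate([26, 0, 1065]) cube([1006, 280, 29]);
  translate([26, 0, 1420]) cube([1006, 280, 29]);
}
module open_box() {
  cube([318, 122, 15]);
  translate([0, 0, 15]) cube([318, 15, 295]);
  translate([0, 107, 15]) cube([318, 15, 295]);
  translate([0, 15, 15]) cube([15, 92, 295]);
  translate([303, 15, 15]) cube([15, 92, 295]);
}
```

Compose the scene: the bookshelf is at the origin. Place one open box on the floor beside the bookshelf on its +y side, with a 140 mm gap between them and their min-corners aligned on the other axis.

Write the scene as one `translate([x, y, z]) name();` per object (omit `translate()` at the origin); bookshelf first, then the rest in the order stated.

bookshelf();
translate([0, 420, 0]) open_box();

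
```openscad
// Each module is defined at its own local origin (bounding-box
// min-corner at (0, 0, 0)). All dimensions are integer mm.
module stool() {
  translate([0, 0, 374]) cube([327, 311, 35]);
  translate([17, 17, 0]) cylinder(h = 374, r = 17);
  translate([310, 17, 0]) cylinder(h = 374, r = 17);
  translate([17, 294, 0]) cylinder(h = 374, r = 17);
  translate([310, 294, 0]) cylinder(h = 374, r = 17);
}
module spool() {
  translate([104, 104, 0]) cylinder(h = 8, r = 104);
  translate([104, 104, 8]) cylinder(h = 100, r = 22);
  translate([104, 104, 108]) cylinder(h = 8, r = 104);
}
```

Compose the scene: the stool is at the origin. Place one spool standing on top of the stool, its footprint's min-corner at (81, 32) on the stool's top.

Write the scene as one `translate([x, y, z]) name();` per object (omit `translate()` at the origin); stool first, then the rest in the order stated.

stool();
translate([81, 32, 409]) spool();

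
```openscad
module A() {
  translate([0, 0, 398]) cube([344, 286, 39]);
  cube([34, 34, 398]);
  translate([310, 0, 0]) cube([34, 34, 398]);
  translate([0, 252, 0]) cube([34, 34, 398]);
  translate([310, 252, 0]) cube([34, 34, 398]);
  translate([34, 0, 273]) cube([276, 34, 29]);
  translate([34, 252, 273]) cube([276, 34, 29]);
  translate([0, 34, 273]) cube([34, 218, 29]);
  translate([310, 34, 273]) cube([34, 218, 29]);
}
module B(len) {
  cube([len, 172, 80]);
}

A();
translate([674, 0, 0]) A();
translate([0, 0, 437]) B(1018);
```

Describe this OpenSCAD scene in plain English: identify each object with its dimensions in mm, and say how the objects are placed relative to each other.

A is a four-legged stool. The seat is a 344×286×39 mm slab whose top surface is at z = 437 mm; four square legs, each 34×34 mm in cross-section, run from the floor (z = 0) to the underside of the seat, each flush with a corner of the seat. Four stretchers, 34 mm wide and 29 mm tall, connect adjacent legs with their undersides at z = 273 mm, each running between the inner faces of the legs it joins and aligned with the legs' outer faces on the other axis.

B is a rectangular beam 1018 mm long (x), 172 mm deep (y), 80 mm thick (z).

The beam spans the tops of two stools placed 330 mm apart, resting at z = 437 mm.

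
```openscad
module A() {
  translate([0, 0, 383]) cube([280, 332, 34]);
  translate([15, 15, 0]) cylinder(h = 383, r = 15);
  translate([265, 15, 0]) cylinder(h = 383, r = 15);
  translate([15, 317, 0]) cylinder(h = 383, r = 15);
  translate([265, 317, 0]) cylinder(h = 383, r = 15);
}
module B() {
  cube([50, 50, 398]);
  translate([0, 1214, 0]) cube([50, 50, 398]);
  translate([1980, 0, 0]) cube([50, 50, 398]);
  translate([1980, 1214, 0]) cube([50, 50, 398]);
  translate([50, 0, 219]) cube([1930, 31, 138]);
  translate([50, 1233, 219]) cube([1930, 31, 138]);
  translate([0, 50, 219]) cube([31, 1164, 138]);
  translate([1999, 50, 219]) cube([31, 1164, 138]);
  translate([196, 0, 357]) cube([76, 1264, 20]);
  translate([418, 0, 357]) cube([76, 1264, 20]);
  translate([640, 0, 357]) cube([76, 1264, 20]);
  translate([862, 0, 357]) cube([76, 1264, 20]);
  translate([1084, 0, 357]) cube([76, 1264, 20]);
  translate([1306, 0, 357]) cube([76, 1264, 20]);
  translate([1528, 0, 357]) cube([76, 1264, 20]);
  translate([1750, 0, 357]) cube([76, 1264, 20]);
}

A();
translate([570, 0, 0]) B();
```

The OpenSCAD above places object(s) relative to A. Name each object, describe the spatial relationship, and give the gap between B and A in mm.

A is a stool. B is a bed frame. The bed frame is on the floor beside the stool on its +x side. The gap between the bed frame and the stool is 290 mm.

The bed frame's nearest face is 290 mm from the stool's +x face.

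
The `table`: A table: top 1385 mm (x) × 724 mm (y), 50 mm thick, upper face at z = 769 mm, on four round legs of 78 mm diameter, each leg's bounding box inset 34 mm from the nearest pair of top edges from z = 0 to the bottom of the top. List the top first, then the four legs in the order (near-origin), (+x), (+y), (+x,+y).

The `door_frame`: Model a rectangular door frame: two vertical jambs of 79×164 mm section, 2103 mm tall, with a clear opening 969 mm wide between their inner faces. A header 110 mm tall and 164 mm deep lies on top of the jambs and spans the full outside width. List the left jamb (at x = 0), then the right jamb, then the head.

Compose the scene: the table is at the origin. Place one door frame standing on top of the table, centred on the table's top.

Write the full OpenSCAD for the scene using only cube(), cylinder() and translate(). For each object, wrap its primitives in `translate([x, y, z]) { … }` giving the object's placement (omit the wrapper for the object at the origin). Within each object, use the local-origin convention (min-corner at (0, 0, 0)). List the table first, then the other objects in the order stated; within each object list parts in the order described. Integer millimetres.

translate([0, 0, 719]) cube([1385, 724, 50]);
translate([73, 73, 0]) cylinder(h = 719, r = 39);
translate([1312, 73, 0]) cylinder(h = 719, r = 39);
translate([73, 651, 0]) cylinder(h = 719, r = 39);
translate([1312, 651, 0]) cylinder(h = 719, r = 39);
translate([129, 280, 769]) {
  cube([79, 164, 2103]);
  translate([1048, 0, 0]) cube([79, 164, 2103]);
  translate([0, 0, 2103]) cube([1127, 164, 110]);
}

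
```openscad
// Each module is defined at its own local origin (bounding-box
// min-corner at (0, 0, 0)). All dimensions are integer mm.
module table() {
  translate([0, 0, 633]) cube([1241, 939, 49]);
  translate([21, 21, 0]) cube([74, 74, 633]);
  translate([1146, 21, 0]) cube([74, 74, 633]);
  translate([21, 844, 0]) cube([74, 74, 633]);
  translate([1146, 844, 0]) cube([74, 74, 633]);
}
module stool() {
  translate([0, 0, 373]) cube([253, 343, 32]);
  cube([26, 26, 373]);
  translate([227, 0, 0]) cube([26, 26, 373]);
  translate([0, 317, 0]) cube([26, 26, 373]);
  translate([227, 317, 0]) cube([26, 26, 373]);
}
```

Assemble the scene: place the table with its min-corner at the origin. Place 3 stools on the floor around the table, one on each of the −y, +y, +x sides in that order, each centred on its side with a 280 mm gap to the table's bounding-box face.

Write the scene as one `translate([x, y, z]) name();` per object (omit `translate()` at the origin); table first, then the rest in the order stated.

table();
translate([494, -623, 0]) stool();
translate([494, 1219, 0]) stool();
translate([1521, 298, 0]) stool();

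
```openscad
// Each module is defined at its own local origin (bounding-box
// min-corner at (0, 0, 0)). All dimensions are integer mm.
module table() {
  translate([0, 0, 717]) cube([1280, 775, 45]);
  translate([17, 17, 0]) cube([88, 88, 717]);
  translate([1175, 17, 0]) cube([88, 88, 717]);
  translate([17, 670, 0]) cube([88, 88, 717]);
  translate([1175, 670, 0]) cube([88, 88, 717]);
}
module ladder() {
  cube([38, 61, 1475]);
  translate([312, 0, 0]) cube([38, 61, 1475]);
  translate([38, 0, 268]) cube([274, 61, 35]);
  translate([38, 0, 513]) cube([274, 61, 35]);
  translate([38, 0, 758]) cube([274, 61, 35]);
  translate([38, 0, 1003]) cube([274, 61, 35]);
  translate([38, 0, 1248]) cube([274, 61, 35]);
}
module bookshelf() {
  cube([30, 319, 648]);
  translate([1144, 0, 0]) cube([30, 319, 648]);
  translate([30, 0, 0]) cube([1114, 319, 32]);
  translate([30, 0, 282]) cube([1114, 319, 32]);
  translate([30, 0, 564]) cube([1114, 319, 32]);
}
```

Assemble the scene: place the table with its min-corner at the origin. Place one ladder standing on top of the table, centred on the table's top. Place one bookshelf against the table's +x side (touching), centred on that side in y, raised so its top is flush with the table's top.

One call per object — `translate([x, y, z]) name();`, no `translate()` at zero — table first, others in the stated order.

table();
translate([465, 357, 762]) ladder();
translate([1280, 228, 114]) bookshelf();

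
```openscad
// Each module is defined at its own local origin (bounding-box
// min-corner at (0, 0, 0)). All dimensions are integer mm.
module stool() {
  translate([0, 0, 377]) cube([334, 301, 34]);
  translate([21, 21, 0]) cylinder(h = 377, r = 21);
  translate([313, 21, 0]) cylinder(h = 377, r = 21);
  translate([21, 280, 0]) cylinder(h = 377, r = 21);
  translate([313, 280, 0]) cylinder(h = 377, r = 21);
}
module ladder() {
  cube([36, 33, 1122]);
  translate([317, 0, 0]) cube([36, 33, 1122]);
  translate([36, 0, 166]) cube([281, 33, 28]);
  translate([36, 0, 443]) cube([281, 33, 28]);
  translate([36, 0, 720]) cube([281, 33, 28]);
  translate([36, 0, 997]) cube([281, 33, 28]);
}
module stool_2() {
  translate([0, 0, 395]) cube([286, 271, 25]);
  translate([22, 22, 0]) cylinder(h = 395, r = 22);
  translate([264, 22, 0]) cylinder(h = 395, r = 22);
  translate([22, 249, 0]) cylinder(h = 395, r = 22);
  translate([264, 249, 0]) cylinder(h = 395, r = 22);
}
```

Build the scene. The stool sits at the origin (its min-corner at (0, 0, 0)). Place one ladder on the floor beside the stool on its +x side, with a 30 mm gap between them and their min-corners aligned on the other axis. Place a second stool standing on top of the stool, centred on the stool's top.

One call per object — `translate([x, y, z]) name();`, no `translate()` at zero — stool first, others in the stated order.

stool();
translate([364, 0, 0]) ladder();
translate([24, 15, 411]) stool_2();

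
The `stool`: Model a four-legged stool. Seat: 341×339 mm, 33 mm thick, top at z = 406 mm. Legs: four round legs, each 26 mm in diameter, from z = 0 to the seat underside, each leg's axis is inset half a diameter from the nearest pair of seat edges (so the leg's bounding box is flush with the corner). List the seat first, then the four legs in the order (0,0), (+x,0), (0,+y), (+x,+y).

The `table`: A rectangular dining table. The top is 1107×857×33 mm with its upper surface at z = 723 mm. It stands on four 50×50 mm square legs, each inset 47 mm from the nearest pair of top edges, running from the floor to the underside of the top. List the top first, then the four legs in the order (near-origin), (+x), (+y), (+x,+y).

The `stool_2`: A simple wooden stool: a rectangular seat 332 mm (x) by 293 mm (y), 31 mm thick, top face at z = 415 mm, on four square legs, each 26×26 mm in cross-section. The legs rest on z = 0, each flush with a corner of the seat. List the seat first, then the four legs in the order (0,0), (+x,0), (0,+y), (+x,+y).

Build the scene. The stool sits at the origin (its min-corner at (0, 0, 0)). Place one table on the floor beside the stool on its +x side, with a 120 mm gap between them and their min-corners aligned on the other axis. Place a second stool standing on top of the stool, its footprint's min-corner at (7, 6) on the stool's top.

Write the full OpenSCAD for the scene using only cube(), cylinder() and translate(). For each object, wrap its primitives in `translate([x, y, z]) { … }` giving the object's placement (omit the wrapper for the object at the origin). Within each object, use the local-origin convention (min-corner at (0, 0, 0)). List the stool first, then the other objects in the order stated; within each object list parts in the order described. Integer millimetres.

translate([0, 0, 373]) cube([341, 339, 33]);
translate([13, 13, 0]) cylinder(h = 373, r = 13);
translate([328, 13, 0]) cylinder(h = 373, r = 13);
translate([13, 326, 0]) cylinder(h = 373, r = 13);
translate([328, 326, 0]) cylinder(h = 373, r = 13);
translate([461, 0, 0]) {
  translate([0, 0, 690]) cube([1107, 857, 33]);
  translate([47, 47, 0]) cube([50, 50, 690]);
  translate([1010, 47, 0]) cube([50, 50, 690]);
  translate([47, 760, 0]) cube([50, 50, 690]);
  translate([1010, 760, 0]) cube([50, 50, 690]);
}
translate([7, 6, 406]) {
  translate([0, 0, 384]) cube([332, 293, 31]);
  cube([26, 26, 384]);
  translate([306, 0, 0]) cube([26, 26, 384]);
  translate([0, 267, 0]) cube([26, 26, 384]);
  translate([306, 267, 0]) cube([26, 26, 384]);
}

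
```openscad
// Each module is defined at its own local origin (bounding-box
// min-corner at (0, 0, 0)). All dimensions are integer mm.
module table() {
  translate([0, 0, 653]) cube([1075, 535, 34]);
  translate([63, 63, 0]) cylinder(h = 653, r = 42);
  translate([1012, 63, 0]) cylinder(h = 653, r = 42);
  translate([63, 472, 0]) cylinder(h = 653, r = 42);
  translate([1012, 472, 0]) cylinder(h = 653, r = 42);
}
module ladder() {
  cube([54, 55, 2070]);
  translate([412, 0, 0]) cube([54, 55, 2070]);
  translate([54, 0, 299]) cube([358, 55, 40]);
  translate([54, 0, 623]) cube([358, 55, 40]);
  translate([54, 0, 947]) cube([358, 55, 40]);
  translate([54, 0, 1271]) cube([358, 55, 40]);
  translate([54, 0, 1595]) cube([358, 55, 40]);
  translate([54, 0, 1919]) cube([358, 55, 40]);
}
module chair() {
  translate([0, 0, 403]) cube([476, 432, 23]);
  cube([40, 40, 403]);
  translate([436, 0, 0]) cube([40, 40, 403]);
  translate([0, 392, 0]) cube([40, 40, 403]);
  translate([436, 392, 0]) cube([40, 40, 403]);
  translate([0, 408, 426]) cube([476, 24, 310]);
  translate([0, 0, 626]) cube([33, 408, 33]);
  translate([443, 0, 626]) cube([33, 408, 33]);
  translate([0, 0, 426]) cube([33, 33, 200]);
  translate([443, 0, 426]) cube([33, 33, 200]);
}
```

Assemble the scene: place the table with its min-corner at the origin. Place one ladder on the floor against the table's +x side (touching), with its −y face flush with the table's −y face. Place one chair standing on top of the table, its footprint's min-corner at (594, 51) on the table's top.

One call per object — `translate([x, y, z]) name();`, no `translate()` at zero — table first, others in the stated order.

table();
translate([1075, 0, 0]) ladder();
translate([594, 51, 687]) chair();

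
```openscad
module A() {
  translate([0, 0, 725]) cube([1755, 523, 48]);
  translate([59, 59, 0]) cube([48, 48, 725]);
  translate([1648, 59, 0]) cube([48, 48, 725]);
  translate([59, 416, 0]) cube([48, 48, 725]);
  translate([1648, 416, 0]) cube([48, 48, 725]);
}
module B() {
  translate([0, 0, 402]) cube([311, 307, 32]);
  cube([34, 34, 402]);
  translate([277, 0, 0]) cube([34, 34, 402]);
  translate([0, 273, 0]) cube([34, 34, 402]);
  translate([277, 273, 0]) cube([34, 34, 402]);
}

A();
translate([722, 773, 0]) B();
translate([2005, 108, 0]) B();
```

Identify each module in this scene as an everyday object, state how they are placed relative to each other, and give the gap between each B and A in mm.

Each stool's nearest face is 250 mm from the table's bounding box.

A is a table. B is a stool. Two stools sit around the table at the +y, +x sides. The gap between each stool and the table is 250 mm.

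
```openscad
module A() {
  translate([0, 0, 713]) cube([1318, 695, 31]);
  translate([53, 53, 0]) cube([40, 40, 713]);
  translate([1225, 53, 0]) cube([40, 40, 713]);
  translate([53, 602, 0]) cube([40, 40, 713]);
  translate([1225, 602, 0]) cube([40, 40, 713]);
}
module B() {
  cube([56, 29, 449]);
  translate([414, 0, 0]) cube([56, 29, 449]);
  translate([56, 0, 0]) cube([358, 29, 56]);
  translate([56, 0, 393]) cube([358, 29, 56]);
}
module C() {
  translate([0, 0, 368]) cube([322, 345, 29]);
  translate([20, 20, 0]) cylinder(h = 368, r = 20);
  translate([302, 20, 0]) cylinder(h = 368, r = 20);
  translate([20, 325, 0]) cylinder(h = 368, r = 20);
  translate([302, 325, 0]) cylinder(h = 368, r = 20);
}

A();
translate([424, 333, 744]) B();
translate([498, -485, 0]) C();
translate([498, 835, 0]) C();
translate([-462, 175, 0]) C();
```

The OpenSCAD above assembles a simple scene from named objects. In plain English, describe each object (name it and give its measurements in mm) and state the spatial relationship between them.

A is a rectangular dining table. The top is 1318×695×31 mm with its upper surface at z = 744 mm. It stands on four 40×40 mm square legs, each inset 53 mm from the nearest pair of top edges, running from the floor to the underside of the top.

B is a rectangular picture frame lying in the x–z plane (depth along y). The opening is 358 mm wide (x) by 337 mm tall (z), surrounded by a border 56 mm wide on all four sides. The frame is 29 mm deep and is made of two full-height vertical stiles with two horizontal rails fitted between them.

C is a simple wooden stool: a rectangular seat 322 mm (x) by 345 mm (y), 29 mm thick, top face at z = 397 mm, on four round legs, each 40 mm in diameter. The legs rest on z = 0, each leg's axis is inset half a diameter from the nearest pair of seat edges (so the leg's bounding box is flush with the corner).

The picture frame is on top of the table, centred. Three stools sit around the table at the −y, +y, −x sides.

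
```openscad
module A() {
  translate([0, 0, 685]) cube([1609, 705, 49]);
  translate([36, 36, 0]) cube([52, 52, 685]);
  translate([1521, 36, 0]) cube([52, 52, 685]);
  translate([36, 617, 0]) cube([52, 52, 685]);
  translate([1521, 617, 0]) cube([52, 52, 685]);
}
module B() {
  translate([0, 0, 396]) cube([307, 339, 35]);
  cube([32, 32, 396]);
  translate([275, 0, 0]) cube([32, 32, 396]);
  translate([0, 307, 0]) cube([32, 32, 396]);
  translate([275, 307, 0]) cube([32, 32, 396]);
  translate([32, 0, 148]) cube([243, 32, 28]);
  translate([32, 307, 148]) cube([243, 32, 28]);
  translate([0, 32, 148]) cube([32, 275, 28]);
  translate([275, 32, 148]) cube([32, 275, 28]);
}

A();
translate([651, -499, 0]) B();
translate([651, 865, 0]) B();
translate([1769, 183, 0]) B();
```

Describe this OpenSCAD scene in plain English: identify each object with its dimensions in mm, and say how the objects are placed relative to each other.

A is a table: top 1609 mm (x) × 705 mm (y), 49 mm thick, upper face at z = 734 mm, on four 52×52 mm square legs, each inset 36 mm from the nearest pair of top edges, running from z = 0 to the bottom of the top.

B is a simple wooden stool: a rectangular seat 307 mm (x) by 339 mm (y), 35 mm thick, top face at z = 431 mm, on four square legs, each 32×32 mm in cross-section. The legs rest on z = 0, each flush with a corner of the seat. Four stretchers, 32 mm wide and 28 mm tall, connect adjacent legs with their undersides at z = 148 mm, each running between the inner faces of the legs it joins and aligned with the legs' outer faces on the other axis.

Three stools sit around the table at the −y, +y, +x sides.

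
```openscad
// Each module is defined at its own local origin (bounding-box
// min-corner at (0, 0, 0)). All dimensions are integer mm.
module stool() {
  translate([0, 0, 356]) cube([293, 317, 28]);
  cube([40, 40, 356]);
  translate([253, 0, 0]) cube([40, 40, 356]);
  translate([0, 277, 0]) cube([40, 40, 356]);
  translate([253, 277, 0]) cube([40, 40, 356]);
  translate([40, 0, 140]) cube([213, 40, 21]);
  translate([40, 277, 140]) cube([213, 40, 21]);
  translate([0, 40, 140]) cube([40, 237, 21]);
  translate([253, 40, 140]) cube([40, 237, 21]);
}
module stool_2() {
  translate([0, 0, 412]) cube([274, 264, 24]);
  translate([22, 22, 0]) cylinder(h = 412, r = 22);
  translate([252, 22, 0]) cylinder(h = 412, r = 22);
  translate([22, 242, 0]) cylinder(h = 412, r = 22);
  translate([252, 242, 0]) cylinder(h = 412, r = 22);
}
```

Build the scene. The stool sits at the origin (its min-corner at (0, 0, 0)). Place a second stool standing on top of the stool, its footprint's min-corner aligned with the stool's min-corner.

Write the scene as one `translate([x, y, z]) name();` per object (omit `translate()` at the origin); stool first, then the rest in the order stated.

stool();
translate([0, 0, 384]) stool_2();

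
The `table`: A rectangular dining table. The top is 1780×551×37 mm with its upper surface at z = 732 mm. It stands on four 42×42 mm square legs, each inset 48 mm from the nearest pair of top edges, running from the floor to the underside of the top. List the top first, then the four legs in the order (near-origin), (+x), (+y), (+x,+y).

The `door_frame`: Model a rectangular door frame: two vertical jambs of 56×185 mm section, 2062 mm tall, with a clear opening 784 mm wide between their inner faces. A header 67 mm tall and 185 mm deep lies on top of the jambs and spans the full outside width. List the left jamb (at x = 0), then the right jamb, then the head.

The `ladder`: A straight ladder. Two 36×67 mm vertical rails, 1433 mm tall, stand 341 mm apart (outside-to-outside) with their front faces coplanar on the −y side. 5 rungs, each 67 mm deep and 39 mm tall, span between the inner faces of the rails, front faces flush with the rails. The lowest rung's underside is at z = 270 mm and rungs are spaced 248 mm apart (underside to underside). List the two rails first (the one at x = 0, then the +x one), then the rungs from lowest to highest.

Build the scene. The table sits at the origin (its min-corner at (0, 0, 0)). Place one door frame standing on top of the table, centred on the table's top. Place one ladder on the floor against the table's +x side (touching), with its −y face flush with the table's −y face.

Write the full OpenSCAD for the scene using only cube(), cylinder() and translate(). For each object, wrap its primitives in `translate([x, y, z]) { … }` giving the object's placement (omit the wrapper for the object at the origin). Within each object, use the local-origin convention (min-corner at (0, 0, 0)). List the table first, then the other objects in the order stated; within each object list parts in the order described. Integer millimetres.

translate([0, 0, 695]) cube([1780, 551, 37]);
translate([48, 48, 0]) cube([42, 42, 695]);
translate([1690, 48, 0]) cube([42, 42, 695]);
translate([48, 461, 0]) cube([42, 42, 695]);
translate([1690, 461, 0]) cube([42, 42, 695]);
translate([442, 183, 732]) {
  cube([56, 185, 2062]);
  translate([840, 0, 0]) cube([56, 185, 2062]);
  translate([0, 0, 2062]) cube([896, 185, 67]);
}
translate([1780, 0, 0]) {
  cube([36, 67, 1433]);
  translate([305, 0, 0]) cube([36, 67, 1433]);
  translate([36, 0, 270]) cube([269, 67, 39]);
  translate([36, 0, 518]) cube([269, 67, 39]);
  translate([36, 0, 766]) cube([269, 67, 39]);
  translate([36, 0, 1014]) cube([269, 67, 39]);
  translate([36, 0, 1262]) cube([269, 67, 39]);
}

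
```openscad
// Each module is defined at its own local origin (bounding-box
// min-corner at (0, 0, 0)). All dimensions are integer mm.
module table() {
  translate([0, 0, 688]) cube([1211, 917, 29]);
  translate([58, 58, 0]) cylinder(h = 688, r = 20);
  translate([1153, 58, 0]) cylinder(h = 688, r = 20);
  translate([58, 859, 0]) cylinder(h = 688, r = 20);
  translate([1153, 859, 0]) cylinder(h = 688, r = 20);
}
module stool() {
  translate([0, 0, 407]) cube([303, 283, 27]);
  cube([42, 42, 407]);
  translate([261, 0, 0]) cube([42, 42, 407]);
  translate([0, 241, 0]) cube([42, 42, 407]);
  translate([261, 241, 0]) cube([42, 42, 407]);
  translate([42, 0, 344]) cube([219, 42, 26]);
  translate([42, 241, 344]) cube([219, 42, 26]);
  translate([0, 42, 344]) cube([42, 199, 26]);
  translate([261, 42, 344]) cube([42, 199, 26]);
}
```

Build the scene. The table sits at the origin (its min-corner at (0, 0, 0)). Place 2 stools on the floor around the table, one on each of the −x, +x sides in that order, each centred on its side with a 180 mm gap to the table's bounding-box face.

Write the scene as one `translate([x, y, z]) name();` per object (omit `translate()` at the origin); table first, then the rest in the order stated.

table();
translate([-483, 317, 0]) stool();
translate([1391, 317, 0]) stool();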